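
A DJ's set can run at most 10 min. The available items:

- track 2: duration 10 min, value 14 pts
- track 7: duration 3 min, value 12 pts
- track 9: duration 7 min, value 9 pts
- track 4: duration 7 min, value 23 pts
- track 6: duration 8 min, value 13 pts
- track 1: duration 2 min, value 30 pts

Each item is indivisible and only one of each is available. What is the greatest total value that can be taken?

53 pts

Check high-value combinations within 10 min:
- track 4+track 1: duration 7+2=9, value 23+30=53
- track 6+track 1: duration 8+2=10, value 13+30=43
- track 7+track 1: duration 3+2=5, value 12+30=42
- track 9+track 1: duration 7+2=9, value 9+30=39
Best: 53 pts.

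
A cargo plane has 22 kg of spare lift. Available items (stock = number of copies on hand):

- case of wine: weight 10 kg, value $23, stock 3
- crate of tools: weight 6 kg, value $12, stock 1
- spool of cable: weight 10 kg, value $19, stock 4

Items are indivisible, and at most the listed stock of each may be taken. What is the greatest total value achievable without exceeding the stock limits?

Best selections within weight 22 and stock limits:
- 2×case of wine: weight 20, value 46
- 1×case of wine + 1×spool of cable: weight 20, value 42
- 2×spool of cable: weight 20, value 38
- 1×case of wine + 1×crate of tools: weight 16, value 35
Best: $46.

$46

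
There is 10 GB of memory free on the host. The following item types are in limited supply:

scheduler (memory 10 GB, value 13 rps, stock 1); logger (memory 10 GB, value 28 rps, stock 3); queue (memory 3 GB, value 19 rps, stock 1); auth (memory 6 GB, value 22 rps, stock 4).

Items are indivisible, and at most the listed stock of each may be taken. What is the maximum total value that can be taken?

41 rps

Top feasible selections:
- 1×queue + 1×auth: memory 9, value 41
- 1×logger: memory 10, value 28
- 1×auth: memory 6, value 22
- 1×queue: memory 3, value 19
Best: 41 rps.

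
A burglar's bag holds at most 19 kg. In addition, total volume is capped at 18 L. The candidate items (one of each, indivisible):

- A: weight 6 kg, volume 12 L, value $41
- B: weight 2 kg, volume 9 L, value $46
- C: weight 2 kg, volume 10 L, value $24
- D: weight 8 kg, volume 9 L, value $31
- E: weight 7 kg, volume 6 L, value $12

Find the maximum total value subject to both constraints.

Feasible sets respecting both limits:
- B+D: weight 10, volume 18, value 77
- B+E: weight 9, volume 15, value 58
- A+E: weight 13, volume 18, value 53
Best: $77.

$77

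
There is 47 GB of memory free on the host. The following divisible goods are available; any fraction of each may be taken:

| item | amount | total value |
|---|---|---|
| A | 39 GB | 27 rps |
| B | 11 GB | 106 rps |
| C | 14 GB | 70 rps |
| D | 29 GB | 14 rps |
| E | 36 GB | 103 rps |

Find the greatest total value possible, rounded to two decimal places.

238.94

Take in order of value per unit:
- B (106/11 per unit): all 11 → value 106, running total 106.00
- C (70/14 per unit): all 14 → value 70, running total 176.00
- E (103/36 per unit): 22 of 36 → value 22×103/36 = 62.9444, running total 238.94
Total 238.94.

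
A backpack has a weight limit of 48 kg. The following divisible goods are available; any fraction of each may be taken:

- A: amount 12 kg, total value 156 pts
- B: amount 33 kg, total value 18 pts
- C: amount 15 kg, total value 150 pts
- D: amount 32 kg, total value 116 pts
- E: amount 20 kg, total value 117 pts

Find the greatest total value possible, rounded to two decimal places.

Take in order of value per unit:
- A (156/12 per unit): all 12 → value 156, running total 156.00
- C (150/15 per unit): all 15 → value 150, running total 306.00
- E (117/20 per unit): all 20 → value 117, running total 423.00
- D (116/32 per unit): 1 of 32 → value 1×116/32 = 3.6250, running total 426.63
Total 426.63.

426.63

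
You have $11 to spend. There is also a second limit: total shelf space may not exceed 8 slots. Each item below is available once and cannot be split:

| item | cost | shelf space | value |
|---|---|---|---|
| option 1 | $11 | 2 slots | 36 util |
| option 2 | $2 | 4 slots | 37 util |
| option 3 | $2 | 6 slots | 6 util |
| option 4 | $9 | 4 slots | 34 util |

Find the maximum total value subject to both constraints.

Feasible sets respecting both limits:
- option 2+option 4: cost 11, shelf space 8, value 71
- option 2: cost 2, shelf space 4, value 37
- option 1: cost 11, shelf space 2, value 36
Best: 71 util.

71 util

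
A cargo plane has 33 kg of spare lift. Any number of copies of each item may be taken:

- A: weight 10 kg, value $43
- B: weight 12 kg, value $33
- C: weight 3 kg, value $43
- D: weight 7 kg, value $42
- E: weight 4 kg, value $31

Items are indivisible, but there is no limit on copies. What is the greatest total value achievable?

$473

Best value-per-unit is C at 43/3, and filling with it alone uses weight 11×3=33. No mix of the others beats 11×43 = 473.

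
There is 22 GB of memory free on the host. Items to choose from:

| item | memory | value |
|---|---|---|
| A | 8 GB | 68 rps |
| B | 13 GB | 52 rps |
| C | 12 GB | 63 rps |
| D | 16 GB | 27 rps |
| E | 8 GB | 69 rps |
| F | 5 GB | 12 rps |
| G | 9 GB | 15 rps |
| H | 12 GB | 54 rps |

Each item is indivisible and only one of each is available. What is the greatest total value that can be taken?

149 rps

Check high-value combinations within 22 GB:
- A+E+F: memory 8+8+5=21, value 68+69+12=149
- A+E: memory 8+8=16, value 68+69=137
- C+E: memory 12+8=20, value 63+69=132
- A+C: memory 8+12=20, value 68+63=131
Best: 149 rps.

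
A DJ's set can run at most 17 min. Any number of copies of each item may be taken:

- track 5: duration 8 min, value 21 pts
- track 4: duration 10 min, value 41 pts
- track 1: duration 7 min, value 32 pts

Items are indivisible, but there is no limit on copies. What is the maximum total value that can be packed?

73 pts

Best value-per-unit is track 1 at 32/7; filling with it alone gives 2×32 = 64.
Optimal mix: 1×track 4 + 1×track 1 → duration 17, value 73.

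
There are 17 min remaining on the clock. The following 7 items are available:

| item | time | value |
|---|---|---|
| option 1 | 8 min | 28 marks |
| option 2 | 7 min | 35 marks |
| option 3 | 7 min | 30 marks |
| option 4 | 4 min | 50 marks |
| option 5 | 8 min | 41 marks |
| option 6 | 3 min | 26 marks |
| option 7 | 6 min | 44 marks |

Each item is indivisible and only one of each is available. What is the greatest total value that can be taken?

Check high-value combinations within 17 min:
- option 2+option 4+option 7: time 7+4+6=17, value 35+50+44=129
- option 3+option 4+option 7: time 7+4+6=17, value 30+50+44=124
- option 4+option 6+option 7: time 4+3+6=13, value 50+26+44=120
Best: 129 marks.

129 marks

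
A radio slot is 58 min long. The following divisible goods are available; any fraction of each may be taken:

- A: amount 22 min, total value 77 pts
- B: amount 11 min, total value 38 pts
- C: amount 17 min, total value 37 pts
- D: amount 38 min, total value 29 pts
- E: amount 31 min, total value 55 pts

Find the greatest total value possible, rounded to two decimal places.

166.19

Take in order of value per unit:
- A (77/22 per unit): all 22 → value 77, running total 77.00
- B (38/11 per unit): all 11 → value 38, running total 115.00
- C (37/17 per unit): all 17 → value 37, running total 152.00
- E (55/31 per unit): 8 of 31 → value 8×55/31 = 14.1935, running total 166.19
Total 166.19.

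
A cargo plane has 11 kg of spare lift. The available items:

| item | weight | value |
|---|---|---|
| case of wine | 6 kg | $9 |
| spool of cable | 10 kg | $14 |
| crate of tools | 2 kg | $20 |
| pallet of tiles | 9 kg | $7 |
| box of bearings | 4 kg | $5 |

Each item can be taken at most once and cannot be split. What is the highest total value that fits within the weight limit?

$29

Check high-value combinations within 11 kg:
- case of wine+crate of tools: weight 6+2=8, value 9+20=29
- crate of tools+pallet of tiles: weight 2+9=11, value 20+7=27
- crate of tools+box of bearings: weight 2+4=6, value 20+5=25
- crate of tools: weight 2, value 20
- spool of cable: weight 10, value 14
Best: $29.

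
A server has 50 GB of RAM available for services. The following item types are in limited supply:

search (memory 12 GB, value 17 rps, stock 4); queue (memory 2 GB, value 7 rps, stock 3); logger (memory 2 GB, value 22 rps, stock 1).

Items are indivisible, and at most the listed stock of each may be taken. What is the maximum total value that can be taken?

94 rps

Best selections within memory 50 and stock limits:
- 3×search + 3×queue + 1×logger: memory 44, value 94
- 4×search + 1×logger: memory 50, value 90
Best: 94 rps.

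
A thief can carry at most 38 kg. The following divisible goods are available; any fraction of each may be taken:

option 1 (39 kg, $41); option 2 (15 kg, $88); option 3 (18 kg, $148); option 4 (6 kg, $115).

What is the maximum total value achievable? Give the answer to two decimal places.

345.13

Take in order of value per unit:
- option 4 (115/6 per unit): all 6 → value 115, running total 115.00
- option 3 (148/18 per unit): all 18 → value 148, running total 263.00
- option 2 (88/15 per unit): 14 of 15 → value 14×88/15 = 82.1333, running total 345.13
Total 345.13.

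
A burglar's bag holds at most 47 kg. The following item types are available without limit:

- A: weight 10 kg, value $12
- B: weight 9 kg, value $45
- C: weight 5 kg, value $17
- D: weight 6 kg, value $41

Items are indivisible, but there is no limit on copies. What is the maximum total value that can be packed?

$304

Best value-per-unit is D at 41/6; filling with it alone gives 7×41 = 287.
Optimal mix: 1×C + 7×D → weight 47, value 304.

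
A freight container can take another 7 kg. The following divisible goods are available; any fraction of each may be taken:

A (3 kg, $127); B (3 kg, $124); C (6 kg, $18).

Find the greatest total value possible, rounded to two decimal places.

Take in order of value per unit:
- A (127/3 per unit): all 3 → value 127, running total 127.00
- B (124/3 per unit): all 3 → value 124, running total 251.00
- C (18/6 per unit): 1 of 6 → value 1×18/6 = 3.0000, running total 254.00
Total 254.00.

254.00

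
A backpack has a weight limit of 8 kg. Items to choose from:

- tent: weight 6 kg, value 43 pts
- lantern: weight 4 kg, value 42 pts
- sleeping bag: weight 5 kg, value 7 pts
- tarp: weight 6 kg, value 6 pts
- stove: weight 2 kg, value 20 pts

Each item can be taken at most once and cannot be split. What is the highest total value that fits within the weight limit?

This is a 0/1 knapsack; check combinations near the capacity.
- tent+stove: weight 6+2=8, value 43+20=63
- lantern+stove: weight 4+2=6, value 42+20=62
- tent: weight 6, value 43
- lantern: weight 4, value 42
- sleeping bag+stove: weight 5+2=7, value 7+20=27
Best: 63 pts.

63 pts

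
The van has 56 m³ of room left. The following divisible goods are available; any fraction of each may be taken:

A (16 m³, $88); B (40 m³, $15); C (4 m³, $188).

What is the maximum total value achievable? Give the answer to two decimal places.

289.50

Take in order of value per unit:
- C (188/4 per unit): all 4 → value 188, running total 188.00
- A (88/16 per unit): all 16 → value 88, running total 276.00
- B (15/40 per unit): 36 of 40 → value 36×15/40 = 13.5000, running total 289.50
Total 289.50.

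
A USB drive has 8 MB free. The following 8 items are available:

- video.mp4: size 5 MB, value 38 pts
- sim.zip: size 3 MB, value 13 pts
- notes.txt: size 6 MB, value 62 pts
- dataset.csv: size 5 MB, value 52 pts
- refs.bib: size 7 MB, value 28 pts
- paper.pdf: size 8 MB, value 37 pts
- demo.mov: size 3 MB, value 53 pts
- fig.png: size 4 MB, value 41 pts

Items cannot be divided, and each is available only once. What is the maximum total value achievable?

Check high-value combinations within 8 MB:
- dataset.csv+demo.mov: size 5+3=8, value 52+53=105
- demo.mov+fig.png: size 3+4=7, value 53+41=94
- video.mp4+demo.mov: size 5+3=8, value 38+53=91
- sim.zip+demo.mov: size 3+3=6, value 13+53=66
- sim.zip+dataset.csv: size 3+5=8, value 13+52=65
Best: 105 pts.

105 pts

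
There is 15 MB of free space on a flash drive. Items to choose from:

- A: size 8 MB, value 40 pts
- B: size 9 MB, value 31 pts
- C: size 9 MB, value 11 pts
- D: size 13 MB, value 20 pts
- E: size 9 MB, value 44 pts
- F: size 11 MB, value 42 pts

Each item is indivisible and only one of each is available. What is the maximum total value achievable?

This is a 0/1 knapsack; check combinations near the capacity.
- E: size 9, value 44
- F: size 11, value 42
- A: size 8, value 40
- B: size 9, value 31
Best: 44 pts.

44 pts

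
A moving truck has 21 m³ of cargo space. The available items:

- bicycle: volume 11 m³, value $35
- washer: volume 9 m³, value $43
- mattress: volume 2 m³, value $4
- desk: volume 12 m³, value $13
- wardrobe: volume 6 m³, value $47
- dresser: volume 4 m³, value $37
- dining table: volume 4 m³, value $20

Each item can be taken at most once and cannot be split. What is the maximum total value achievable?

Check high-value combinations within 21 m³:
- washer+mattress+wardrobe+dresser: volume 9+2+6+4=21, value 43+4+47+37=131
- washer+wardrobe+dresser: volume 9+6+4=19, value 43+47+37=127
- bicycle+wardrobe+dresser: volume 11+6+4=21, value 35+47+37=119
Best: $131.

$131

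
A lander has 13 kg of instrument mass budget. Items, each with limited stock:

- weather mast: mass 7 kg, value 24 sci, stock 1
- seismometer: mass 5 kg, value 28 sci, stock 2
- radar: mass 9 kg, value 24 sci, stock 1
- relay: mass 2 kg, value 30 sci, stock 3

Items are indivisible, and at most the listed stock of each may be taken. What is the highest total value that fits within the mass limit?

118 sci

Best selections within mass 13 and stock limits:
- 1×seismometer + 3×relay: mass 11, value 118
- 1×weather mast + 3×relay: mass 13, value 114
Best: 118 sci.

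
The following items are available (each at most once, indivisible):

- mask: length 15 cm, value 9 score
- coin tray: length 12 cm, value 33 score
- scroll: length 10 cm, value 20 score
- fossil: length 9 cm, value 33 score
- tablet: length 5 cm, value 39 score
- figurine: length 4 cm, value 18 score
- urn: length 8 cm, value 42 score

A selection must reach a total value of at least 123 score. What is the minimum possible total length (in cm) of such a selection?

Subsets with value ≥ 123, sorted by total length:
- fossil+tablet+figurine+urn: length 26, value 132
- coin tray+tablet+figurine+urn: length 29, value 132
Minimum length: 26 cm.

26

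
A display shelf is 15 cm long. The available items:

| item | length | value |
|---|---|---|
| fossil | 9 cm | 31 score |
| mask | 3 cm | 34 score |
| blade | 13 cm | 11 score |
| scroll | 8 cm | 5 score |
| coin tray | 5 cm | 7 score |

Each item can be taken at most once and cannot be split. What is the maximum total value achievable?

Check high-value combinations within 15 cm:
- fossil+mask: length 9+3=12, value 31+34=65
- mask+coin tray: length 3+5=8, value 34+7=41
- mask+scroll: length 3+8=11, value 34+5=39
- fossil+coin tray: length 9+5=14, value 31+7=38
Best: 65 score.

65 score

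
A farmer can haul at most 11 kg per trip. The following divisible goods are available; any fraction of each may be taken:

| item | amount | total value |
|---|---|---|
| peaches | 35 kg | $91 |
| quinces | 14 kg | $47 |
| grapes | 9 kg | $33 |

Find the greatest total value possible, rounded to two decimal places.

39.71

Take in order of value per unit:
- grapes (33/9 per unit): all 9 → value 33, running total 33.00
- quinces (47/14 per unit): 2 of 14 → value 2×47/14 = 6.7143, running total 39.71
Total 39.71.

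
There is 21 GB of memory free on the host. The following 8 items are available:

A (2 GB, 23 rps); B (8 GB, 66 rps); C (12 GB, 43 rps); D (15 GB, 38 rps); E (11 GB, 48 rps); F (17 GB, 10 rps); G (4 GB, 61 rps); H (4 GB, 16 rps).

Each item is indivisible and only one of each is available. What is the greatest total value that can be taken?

166 rps

This is a 0/1 knapsack; check combinations near the capacity.
- A+B+G+H: memory 2+8+4+4=18, value 23+66+61+16=166
- A+B+G: memory 2+8+4=14, value 23+66+61=150
- A+E+G+H: memory 2+11+4+4=21, value 23+48+61+16=148
Best: 166 rps.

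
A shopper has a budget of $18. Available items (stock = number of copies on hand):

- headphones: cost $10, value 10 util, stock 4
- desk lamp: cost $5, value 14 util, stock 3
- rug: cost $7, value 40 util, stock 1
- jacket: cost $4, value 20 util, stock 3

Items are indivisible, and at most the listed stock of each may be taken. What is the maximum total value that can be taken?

Best selections within cost 18 and stock limits:
- 1×rug + 2×jacket: cost 15, value 80
- 1×desk lamp + 1×rug + 1×jacket: cost 16, value 74
- 1×desk lamp + 3×jacket: cost 17, value 74
Best: 80 util.

80 util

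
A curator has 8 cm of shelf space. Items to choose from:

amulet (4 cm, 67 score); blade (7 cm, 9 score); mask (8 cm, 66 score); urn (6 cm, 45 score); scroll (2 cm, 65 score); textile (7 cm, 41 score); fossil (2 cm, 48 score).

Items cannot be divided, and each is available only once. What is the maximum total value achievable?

This is a 0/1 knapsack; check combinations near the capacity.
- amulet+scroll+fossil: length 4+2+2=8, value 67+65+48=180
- amulet+scroll: length 4+2=6, value 67+65=132
- amulet+fossil: length 4+2=6, value 67+48=115
- scroll+fossil: length 2+2=4, value 65+48=113
Best: 180 score.

180 score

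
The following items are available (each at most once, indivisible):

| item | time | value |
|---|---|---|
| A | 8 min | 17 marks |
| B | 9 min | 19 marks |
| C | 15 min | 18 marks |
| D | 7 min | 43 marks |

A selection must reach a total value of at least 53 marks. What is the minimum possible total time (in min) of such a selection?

Subsets with value ≥ 53, sorted by total time:
- A+D: time 15, value 60
- B+D: time 16, value 62
- C+D: time 22, value 61
Minimum time: 15 min.

15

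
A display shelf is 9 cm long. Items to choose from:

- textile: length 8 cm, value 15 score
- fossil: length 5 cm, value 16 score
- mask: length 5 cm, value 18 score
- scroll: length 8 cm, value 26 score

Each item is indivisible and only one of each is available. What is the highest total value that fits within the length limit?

Check high-value combinations within 9 cm:
- scroll: length 8, value 26
- mask: length 5, value 18
- fossil: length 5, value 16
Best: 26 score.

26 score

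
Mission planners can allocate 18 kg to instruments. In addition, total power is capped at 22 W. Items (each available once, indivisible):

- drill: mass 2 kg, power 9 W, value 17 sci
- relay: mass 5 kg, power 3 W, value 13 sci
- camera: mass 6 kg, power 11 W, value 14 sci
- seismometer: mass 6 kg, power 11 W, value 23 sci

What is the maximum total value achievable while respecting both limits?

Feasible sets respecting both limits:
- drill+seismometer: mass 8, power 20, value 40
- camera+seismometer: mass 12, power 22, value 37
- relay+seismometer: mass 11, power 14, value 36
- drill+camera: mass 8, power 20, value 31
Best: 40 sci.

40 sci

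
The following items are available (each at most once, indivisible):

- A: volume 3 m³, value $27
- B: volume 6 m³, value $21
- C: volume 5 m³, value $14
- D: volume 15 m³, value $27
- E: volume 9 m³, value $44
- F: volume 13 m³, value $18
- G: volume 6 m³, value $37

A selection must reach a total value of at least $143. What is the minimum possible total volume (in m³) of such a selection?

29

Subsets with value ≥ 143, sorted by total volume:
- A+B+C+E+G: volume 29, value 143
- A+B+E+F+G: volume 37, value 147
- A+C+D+E+G: volume 38, value 149
- A+B+D+E+G: volume 39, value 156
Minimum volume: 29 m³.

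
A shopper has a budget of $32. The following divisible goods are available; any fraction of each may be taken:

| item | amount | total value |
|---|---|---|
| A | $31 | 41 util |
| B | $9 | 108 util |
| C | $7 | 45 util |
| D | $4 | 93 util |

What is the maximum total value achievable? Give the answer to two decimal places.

261.87

Take in order of value per unit:
- D (93/4 per unit): all 4 → value 93, running total 93.00
- B (108/9 per unit): all 9 → value 108, running total 201.00
- C (45/7 per unit): all 7 → value 45, running total 246.00
- A (41/31 per unit): 12 of 31 → value 12×41/31 = 15.8710, running total 261.87
Total 261.87.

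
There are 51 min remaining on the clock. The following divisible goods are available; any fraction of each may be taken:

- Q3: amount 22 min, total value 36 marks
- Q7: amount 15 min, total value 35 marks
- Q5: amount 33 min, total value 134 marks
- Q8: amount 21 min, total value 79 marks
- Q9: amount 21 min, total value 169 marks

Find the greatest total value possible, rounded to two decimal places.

290.82

Take in order of value per unit:
- Q9 (169/21 per unit): all 21 → value 169, running total 169.00
- Q5 (134/33 per unit): 30 of 33 → value 30×134/33 = 121.8182, running total 290.82
Total 290.82.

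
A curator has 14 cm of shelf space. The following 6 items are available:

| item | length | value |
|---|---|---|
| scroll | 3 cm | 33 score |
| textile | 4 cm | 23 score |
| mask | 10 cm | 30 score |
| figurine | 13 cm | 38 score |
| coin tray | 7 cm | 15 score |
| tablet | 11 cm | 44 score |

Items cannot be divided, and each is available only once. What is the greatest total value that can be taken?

Check high-value combinations within 14 cm:
- scroll+tablet: length 3+11=14, value 33+44=77
- scroll+textile+coin tray: length 3+4+7=14, value 33+23+15=71
- scroll+mask: length 3+10=13, value 33+30=63
- scroll+textile: length 3+4=7, value 33+23=56
- textile+mask: length 4+10=14, value 23+30=53
Best: 77 score.

77 score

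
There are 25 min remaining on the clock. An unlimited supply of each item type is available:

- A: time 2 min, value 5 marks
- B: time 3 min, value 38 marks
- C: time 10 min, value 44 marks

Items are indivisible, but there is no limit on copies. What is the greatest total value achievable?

304 marks

Best value-per-unit is B at 38/3, and filling with it alone uses time 8×3=24. No mix of the others beats 8×38 = 304.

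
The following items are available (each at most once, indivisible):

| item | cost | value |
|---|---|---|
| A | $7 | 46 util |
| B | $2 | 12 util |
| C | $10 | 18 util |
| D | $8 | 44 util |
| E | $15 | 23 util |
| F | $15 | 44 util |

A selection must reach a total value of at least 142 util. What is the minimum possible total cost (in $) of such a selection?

32

Subsets with value ≥ 142, sorted by total cost:
- A+B+D+F: cost 32, value 146
- A+C+D+F: cost 40, value 152
Minimum cost: 32 $.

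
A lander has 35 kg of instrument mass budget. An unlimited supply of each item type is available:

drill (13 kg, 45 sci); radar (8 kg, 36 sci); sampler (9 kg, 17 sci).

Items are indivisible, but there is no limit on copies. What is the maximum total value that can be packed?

144 sci

Best value-per-unit is radar at 36/8, and filling with it alone uses mass 4×8=32. No mix of the others beats 4×36 = 144.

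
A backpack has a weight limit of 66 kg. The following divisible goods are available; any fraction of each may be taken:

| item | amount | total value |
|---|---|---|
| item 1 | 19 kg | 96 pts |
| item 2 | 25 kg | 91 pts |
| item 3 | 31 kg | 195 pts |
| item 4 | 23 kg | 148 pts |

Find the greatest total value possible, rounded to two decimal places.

403.63

Take in order of value per unit:
- item 4 (148/23 per unit): all 23 → value 148, running total 148.00
- item 3 (195/31 per unit): all 31 → value 195, running total 343.00
- item 1 (96/19 per unit): 12 of 19 → value 12×96/19 = 60.6316, running total 403.63
Total 403.63.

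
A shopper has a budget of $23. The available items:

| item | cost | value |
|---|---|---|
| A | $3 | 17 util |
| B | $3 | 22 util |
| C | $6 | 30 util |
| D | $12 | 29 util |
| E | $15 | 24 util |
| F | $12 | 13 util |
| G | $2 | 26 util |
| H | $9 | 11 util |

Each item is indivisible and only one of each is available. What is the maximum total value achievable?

107 util

This is a 0/1 knapsack; check combinations near the capacity.
- B+C+D+G: cost 3+6+12+2=23, value 22+30+29+26=107
- A+B+C+G+H: cost 3+3+6+2+9=23, value 17+22+30+26+11=106
- A+C+D+G: cost 3+6+12+2=23, value 17+30+29+26=102
- A+B+C+G: cost 3+3+6+2=14, value 17+22+30+26=95
- A+B+D+G: cost 3+3+12+2=20, value 17+22+29+26=94
Best: 107 util.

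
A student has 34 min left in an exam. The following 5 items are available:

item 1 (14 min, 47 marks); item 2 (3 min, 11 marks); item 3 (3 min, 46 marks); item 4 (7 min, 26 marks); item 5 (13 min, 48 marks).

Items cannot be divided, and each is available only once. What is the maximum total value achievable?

152 marks

Check high-value combinations within 34 min:
- item 1+item 2+item 3+item 5: time 14+3+3+13=33, value 47+11+46+48=152
- item 1+item 3+item 5: time 14+3+13=30, value 47+46+48=141
- item 2+item 3+item 4+item 5: time 3+3+7+13=26, value 11+46+26+48=131
- item 1+item 2+item 3+item 4: time 14+3+3+7=27, value 47+11+46+26=130
- item 1+item 4+item 5: time 14+7+13=34, value 47+26+48=121
Best: 152 marks.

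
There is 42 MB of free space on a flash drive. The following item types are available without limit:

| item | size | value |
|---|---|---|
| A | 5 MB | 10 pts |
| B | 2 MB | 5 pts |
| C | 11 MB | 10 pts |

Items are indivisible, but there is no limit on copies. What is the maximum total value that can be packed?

Best value-per-unit is B at 5/2, and filling with it alone uses size 21×2=42. No mix of the others beats 21×5 = 105.

105 pts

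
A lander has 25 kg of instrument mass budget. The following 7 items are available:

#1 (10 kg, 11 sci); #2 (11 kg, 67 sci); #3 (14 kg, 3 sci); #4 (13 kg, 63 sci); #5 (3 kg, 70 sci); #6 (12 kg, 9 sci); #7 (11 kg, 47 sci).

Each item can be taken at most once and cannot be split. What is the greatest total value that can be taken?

Check high-value combinations within 25 kg:
- #2+#5+#7: mass 11+3+11=25, value 67+70+47=184
- #1+#2+#5: mass 10+11+3=24, value 11+67+70=148
- #2+#5: mass 11+3=14, value 67+70=137
Best: 184 sci.

184 sci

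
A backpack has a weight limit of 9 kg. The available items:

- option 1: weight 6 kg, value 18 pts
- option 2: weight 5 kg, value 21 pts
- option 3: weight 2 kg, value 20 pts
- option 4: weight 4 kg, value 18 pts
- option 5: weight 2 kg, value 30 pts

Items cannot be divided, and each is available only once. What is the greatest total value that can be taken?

Check high-value combinations within 9 kg:
- option 2+option 3+option 5: weight 5+2+2=9, value 21+20+30=71
- option 3+option 4+option 5: weight 2+4+2=8, value 20+18+30=68
- option 2+option 5: weight 5+2=7, value 21+30=51
Best: 71 pts.

71 pts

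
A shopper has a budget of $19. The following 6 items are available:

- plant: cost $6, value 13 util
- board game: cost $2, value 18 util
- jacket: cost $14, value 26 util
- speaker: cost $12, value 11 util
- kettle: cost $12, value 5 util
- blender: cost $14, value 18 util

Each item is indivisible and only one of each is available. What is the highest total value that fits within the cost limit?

44 util

Check high-value combinations within $19:
- board game+jacket: cost 2+14=16, value 18+26=44
- board game+blender: cost 2+14=16, value 18+18=36
- plant+board game: cost 6+2=8, value 13+18=31
Best: 44 util.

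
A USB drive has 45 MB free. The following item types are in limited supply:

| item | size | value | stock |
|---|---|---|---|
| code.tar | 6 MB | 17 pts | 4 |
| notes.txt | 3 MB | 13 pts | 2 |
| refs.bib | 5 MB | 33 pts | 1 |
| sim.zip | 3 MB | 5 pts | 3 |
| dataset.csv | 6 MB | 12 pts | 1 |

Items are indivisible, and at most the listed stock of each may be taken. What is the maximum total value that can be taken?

Top feasible selections:
- 4×code.tar + 2×notes.txt + 1×refs.bib + 1×sim.zip + 1×dataset.csv: size 44, value 144
- 4×code.tar + 2×notes.txt + 1×refs.bib + 3×sim.zip: size 44, value 142
- 4×code.tar + 2×notes.txt + 1×refs.bib + 1×dataset.csv: size 41, value 139
Best: 144 pts.

144 pts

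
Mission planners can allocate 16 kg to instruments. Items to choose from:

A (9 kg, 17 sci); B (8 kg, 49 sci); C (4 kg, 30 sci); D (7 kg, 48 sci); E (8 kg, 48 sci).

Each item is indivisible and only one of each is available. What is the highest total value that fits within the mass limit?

97 sci

Check high-value combinations within 16 kg:
- B+D: mass 8+7=15, value 49+48=97
- B+E: mass 8+8=16, value 49+48=97
- D+E: mass 7+8=15, value 48+48=96
- B+C: mass 8+4=12, value 49+30=79
Best: 97 sci.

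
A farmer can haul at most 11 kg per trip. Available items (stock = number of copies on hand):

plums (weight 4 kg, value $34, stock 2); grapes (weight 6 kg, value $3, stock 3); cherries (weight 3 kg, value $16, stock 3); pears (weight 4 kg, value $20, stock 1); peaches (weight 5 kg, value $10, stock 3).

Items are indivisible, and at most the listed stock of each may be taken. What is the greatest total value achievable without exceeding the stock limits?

$84

Best selections within weight 11 and stock limits:
- 2×plums + 1×cherries: weight 11, value 84
- 1×plums + 1×cherries + 1×pears: weight 11, value 70
- 2×plums: weight 8, value 68
- 1×plums + 2×cherries: weight 10, value 66
Best: $84.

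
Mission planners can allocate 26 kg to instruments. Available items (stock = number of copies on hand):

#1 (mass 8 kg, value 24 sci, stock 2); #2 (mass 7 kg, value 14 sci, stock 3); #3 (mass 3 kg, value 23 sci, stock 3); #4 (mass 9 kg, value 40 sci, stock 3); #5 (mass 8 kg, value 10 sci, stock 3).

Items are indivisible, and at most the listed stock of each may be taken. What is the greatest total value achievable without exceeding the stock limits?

Top feasible selections:
- 1×#1 + 3×#3 + 1×#4: mass 26, value 133
- 2×#3 + 2×#4: mass 24, value 126
Best: 133 sci.

133 sci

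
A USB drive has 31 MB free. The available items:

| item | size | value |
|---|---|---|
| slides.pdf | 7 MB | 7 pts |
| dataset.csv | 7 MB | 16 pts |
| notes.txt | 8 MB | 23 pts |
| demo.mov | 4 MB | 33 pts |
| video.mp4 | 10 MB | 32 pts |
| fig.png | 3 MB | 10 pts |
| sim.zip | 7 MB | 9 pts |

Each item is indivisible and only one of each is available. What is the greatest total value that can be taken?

Check high-value combinations within 31 MB:
- dataset.csv+notes.txt+demo.mov+video.mp4: size 7+8+4+10=29, value 16+23+33+32=104
- dataset.csv+demo.mov+video.mp4+fig.png+sim.zip: size 7+4+10+3+7=31, value 16+33+32+10+9=100
- notes.txt+demo.mov+video.mp4+fig.png: size 8+4+10+3=25, value 23+33+32+10=98
- slides.pdf+dataset.csv+demo.mov+video.mp4+fig.png: size 7+7+4+10+3=31, value 7+16+33+32+10=98
Best: 104 pts.

104 pts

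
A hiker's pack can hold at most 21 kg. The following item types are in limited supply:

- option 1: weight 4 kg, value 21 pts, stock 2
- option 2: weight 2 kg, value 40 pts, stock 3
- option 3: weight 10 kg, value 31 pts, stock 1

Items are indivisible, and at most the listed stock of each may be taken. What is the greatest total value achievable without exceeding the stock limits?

Top feasible selections:
- 1×option 1 + 3×option 2 + 1×option 3: weight 20, value 172
- 2×option 1 + 3×option 2: weight 14, value 162
Best: 172 pts.

172 pts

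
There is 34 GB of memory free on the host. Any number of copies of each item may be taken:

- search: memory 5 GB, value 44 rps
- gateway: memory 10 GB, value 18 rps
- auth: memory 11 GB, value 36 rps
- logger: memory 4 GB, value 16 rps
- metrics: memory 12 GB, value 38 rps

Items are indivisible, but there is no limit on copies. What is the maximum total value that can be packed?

280 rps

Best value-per-unit is search at 44/5; filling with it alone gives 6×44 = 264.
Optimal mix: 6×search + 1×logger → memory 34, value 280.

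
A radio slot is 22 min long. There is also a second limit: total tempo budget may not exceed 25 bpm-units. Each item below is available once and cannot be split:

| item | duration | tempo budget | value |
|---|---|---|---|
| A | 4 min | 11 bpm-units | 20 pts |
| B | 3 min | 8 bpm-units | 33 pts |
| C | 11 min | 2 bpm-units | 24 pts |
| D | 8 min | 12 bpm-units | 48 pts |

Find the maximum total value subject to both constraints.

Feasible sets respecting both limits:
- B+C+D: duration 22, tempo budget 22, value 105
- B+D: duration 11, tempo budget 20, value 81
- A+B+C: duration 18, tempo budget 21, value 77
Best: 105 pts.

105 pts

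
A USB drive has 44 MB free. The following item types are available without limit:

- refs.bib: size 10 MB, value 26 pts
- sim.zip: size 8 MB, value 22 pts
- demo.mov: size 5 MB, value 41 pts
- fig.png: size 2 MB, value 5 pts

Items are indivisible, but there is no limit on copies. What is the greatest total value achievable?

Best value-per-unit is demo.mov at 41/5; filling with it alone gives 8×41 = 328.
Optimal mix: 8×demo.mov + 2×fig.png → size 44, value 338.

338 pts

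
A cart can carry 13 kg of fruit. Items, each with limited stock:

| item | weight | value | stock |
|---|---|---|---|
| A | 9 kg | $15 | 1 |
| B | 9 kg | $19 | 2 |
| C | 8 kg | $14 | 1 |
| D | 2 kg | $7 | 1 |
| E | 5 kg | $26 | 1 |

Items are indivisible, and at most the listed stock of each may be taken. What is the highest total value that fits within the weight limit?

Top feasible selections:
- 1×C + 1×E: weight 13, value 40
- 1×D + 1×E: weight 7, value 33
- 1×E: weight 5, value 26
- 1×B + 1×D: weight 11, value 26
Best: $40.

$40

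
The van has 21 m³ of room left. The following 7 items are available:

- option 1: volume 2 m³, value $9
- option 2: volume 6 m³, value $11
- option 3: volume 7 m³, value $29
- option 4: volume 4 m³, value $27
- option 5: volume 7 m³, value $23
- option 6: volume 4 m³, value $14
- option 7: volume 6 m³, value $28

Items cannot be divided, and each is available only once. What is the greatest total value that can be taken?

Check high-value combinations within 21 m³:
- option 3+option 4+option 6+option 7: volume 7+4+4+6=21, value 29+27+14+28=98
- option 1+option 3+option 4+option 7: volume 2+7+4+6=19, value 9+29+27+28=93
- option 4+option 5+option 6+option 7: volume 4+7+4+6=21, value 27+23+14+28=92
Best: $98.

$98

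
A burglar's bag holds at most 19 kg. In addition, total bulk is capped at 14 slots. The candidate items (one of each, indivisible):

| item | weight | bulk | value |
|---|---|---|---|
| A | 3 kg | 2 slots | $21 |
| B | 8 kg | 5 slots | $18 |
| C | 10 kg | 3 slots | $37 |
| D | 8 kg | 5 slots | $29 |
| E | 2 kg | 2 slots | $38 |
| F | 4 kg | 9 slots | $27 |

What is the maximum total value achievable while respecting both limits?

$102

Feasible sets respecting both limits:
- C+E+F: weight 16, bulk 14, value 102
- A+C+E: weight 15, bulk 7, value 96
- A+D+E: weight 13, bulk 9, value 88
Best: $102.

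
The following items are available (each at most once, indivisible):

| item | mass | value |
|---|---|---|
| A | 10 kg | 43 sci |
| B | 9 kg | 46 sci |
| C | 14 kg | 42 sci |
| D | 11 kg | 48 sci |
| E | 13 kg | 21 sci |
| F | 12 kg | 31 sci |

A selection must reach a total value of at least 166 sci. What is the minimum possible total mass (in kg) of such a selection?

Subsets with value ≥ 166, sorted by total mass:
- A+B+D+F: mass 42, value 168
- A+B+C+D: mass 44, value 179
Minimum mass: 42 kg.

42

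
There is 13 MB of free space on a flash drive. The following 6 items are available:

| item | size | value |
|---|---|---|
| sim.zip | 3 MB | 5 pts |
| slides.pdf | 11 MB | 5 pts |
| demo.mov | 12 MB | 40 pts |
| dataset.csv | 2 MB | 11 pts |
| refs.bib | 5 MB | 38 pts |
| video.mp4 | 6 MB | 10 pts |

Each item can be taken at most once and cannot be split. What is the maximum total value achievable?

This is a 0/1 knapsack; check combinations near the capacity.
- dataset.csv+refs.bib+video.mp4: size 2+5+6=13, value 11+38+10=59
- sim.zip+dataset.csv+refs.bib: size 3+2+5=10, value 5+11+38=54
- dataset.csv+refs.bib: size 2+5=7, value 11+38=49
- refs.bib+video.mp4: size 5+6=11, value 38+10=48
- sim.zip+refs.bib: size 3+5=8, value 5+38=43
Best: 59 pts.

59 pts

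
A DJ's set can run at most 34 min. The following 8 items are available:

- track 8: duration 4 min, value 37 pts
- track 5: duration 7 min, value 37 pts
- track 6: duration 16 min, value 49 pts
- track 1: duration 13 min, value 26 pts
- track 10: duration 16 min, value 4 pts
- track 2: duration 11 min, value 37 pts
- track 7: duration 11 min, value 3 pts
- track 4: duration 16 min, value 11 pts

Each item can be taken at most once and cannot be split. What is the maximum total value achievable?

123 pts

Check high-value combinations within 34 min:
- track 8+track 5+track 6: duration 4+7+16=27, value 37+37+49=123
- track 8+track 6+track 2: duration 4+16+11=31, value 37+49+37=123
- track 5+track 6+track 2: duration 7+16+11=34, value 37+49+37=123
Best: 123 pts.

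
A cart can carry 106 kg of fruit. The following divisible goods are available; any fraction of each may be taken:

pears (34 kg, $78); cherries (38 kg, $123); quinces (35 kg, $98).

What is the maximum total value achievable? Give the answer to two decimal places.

Take in order of value per unit:
- cherries (123/38 per unit): all 38 → value 123, running total 123.00
- quinces (98/35 per unit): all 35 → value 98, running total 221.00
- pears (78/34 per unit): 33 of 34 → value 33×78/34 = 75.7059, running total 296.71
Total 296.71.

296.71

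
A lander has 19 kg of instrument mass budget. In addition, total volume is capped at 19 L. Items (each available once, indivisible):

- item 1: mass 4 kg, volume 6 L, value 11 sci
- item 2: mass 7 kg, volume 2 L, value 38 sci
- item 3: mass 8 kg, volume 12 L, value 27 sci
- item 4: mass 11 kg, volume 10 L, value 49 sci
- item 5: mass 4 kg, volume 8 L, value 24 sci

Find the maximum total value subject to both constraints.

87 sci

Feasible sets respecting both limits:
- item 2+item 4: mass 18, volume 12, value 87
- item 1+item 2+item 5: mass 15, volume 16, value 73
- item 4+item 5: mass 15, volume 18, value 73
Best: 87 sci.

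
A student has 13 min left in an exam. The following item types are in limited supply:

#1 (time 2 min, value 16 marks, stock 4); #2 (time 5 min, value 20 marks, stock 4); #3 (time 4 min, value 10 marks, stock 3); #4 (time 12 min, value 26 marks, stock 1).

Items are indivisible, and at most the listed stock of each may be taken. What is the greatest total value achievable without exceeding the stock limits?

84 marks

Best selections within time 13 and stock limits:
- 4×#1 + 1×#2: time 13, value 84
- 4×#1 + 1×#3: time 12, value 74
- 3×#1 + 1×#2: time 11, value 68
Best: 84 marks.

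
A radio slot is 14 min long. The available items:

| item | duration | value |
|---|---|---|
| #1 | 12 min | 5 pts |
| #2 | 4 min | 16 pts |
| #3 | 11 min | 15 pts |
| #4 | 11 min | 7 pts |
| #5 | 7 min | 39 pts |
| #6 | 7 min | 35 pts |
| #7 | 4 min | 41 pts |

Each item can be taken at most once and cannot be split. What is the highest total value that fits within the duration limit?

Check high-value combinations within 14 min:
- #5+#7: duration 7+4=11, value 39+41=80
- #6+#7: duration 7+4=11, value 35+41=76
- #5+#6: duration 7+7=14, value 39+35=74
- #2+#7: duration 4+4=8, value 16+41=57
Best: 80 pts.

80 pts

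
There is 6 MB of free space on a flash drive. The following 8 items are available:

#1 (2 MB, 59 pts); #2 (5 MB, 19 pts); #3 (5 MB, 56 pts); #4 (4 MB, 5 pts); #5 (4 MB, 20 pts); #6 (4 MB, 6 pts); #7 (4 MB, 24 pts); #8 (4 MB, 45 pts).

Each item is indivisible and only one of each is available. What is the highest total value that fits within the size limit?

104 pts

Check high-value combinations within 6 MB:
- #1+#8: size 2+4=6, value 59+45=104
- #1+#7: size 2+4=6, value 59+24=83
- #1+#5: size 2+4=6, value 59+20=79
- #1+#6: size 2+4=6, value 59+6=65
Best: 104 pts.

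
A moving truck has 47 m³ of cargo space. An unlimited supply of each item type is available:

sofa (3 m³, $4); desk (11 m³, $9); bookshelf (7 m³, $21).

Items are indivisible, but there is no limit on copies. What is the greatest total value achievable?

Best value-per-unit is bookshelf at 21/7; filling with it alone gives 6×21 = 126.
Optimal mix: 1×sofa + 6×bookshelf → volume 45, value 130.

$130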